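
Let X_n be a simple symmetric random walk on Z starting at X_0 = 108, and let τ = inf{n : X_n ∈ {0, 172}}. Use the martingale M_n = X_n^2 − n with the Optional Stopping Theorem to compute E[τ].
E[τ] = 6912

M_n = X_n^2 − n is a martingale (since E[X_{n+1}^2 | F_n] = X_n^2 + 1). By OST (τ has finite mean in a bounded region), E[M_τ] = E[M_0] = X_0^2 − 0 = 108^2 = 11664. Also E[M_τ] = E[X_τ^2] − E[τ]. The walk exits at 0 or 172, with P(hit 172 first) = 108/172, so E[X_τ^2] = 172^2 · 108/172 + 0 = 18576. Thus E[τ] = E[X_τ^2] − E[M_τ] = 18576 − 11664 = 6912 = 108(172 − 108) = 6912.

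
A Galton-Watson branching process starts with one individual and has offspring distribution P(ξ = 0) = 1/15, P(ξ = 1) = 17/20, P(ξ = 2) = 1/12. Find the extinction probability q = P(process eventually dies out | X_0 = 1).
q = 4/5

The pgf is f(s) = 1/15 + 17/20·s + 1/12·s². The extinction probability q is the smallest fixed point of f in [0, 1]. Setting s = f(s):
  1/12·s² + (17/20 − 1)·s + 1/15 = 0
  1/12·s² − (1/15 + 1/12)·s + 1/15 = 0
which factors as (s − 1)·(1/12·s − 1/15) = 0, giving roots s = 1 and s = (1/15)/(1/12) = 4/5.
Mean offspring μ = 17/20 + 2·1/12 = 61/60 > 1 (supercritical), so q < 1. The extinction probability is the smaller root: q = (1/15)/(1/12) = 4/5.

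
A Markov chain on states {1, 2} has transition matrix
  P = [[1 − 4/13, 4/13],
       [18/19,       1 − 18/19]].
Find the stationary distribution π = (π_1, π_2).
π_1 = 117/155, π_2 = 38/155

Solve πP = π with π_1 + π_2 = 1. From πP = π: π_1 · (1 − 4/13) + π_2 · 18/19 = π_1 ⇒ π_2 · 18/19 = π_1 · 4/13 ⇒ π_2/π_1 = (4/13)/(18/19) = 38/117. Together with π_1 + π_2 = 1:
  π_1 = (18/19)/(4/13 + 18/19) = (18/19)/(310/247) = 117/155,
  π_2 = (4/13)/(4/13 + 18/19) = (4/13)/(310/247) = 38/155.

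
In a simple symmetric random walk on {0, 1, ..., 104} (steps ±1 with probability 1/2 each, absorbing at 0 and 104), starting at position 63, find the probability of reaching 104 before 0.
P(hit 104 before 0) = 63/104

Let u_k = P(hit 104 before 0 | start at k). Then u_0 = 0, u_104 = 1, and u_k = u_{k-1}/2 + u_{k+1}/2 for 1 ≤ k ≤ 103. This harmonic recurrence is solved by u_k = k/104, giving u_63 = 63/104.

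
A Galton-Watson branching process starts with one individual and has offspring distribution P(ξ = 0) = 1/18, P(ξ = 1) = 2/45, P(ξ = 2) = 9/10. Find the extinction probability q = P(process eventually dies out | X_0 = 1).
q = 5/81

The pgf is f(s) = 1/18 + 2/45·s + 9/10·s². The extinction probability q is the smallest fixed point of f in [0, 1]. Setting s = f(s):
  9/10·s² + (2/45 − 1)·s + 1/18 = 0
  9/10·s² − (1/18 + 9/10)·s + 1/18 = 0
which factors as (s − 1)·(9/10·s − 1/18) = 0, giving roots s = 1 and s = (1/18)/(9/10) = 5/81.
Mean offspring μ = 2/45 + 2·9/10 = 83/45 > 1 (supercritical), so q < 1. The extinction probability is the smaller root: q = (1/18)/(9/10) = 5/81.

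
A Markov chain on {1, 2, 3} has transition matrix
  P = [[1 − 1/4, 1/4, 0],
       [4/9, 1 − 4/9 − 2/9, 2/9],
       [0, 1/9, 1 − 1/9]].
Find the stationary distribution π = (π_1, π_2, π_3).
π = (16/43, 9/43, 18/43)

This is a birth-death chain on three states, which satisfies detailed balance: π_1 · P_{12} = π_2 · P_{21} and π_2 · P_{23} = π_3 · P_{32}.
From π_1 · 1/4 = π_2 · 4/9: π_2/π_1 = (1/4)/(4/9) = 9/16.
From π_2 · 2/9 = π_3 · 1/9: π_3/π_2 = (2/9)/(1/9) = 2.
Take π_1 proportional to 1; then unnormalized π = (1, 9/16, 9/8). Normalize by dividing by the sum 43/16:
  π = (16/43, 9/43, 18/43).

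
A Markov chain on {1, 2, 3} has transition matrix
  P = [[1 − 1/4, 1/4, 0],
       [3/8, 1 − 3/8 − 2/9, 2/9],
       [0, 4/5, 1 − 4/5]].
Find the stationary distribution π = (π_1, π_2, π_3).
π = (27/50, 9/25, 1/10)

This is a birth-death chain on three states, which satisfies detailed balance: π_1 · P_{12} = π_2 · P_{21} and π_2 · P_{23} = π_3 · P_{32}.
From π_1 · 1/4 = π_2 · 3/8: π_2/π_1 = (1/4)/(3/8) = 2/3.
From π_2 · 2/9 = π_3 · 4/5: π_3/π_2 = (2/9)/(4/5) = 5/18.
Take π_1 proportional to 1; then unnormalized π = (1, 2/3, 5/27). Normalize by dividing by the sum 50/27:
  π = (27/50, 9/25, 1/10).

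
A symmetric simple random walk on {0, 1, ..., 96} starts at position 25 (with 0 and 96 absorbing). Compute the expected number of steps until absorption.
E[τ | X_0 = 25] = 1775

Let v_k = E[τ | X_0 = k]. Boundary: v_0 = v_96 = 0. Recurrence: v_k = 1 + (v_{k-1} + v_{k+1})/2 for 1 ≤ k ≤ 95. The particular solution to v_k − (v_{k-1} + v_{k+1})/2 = 1 is v_k = −k^2. Adding homogeneous solution A + B k and matching boundaries gives v_k = k (96 − k). Substituting k = 25: v_25 = 25 · 71 = 1775.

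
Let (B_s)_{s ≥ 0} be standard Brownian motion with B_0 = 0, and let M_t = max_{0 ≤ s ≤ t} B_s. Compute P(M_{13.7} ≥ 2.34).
P(M_{13.7} ≥ 2.34) = 2·P(B_{13.7} ≥ 2.34) = 2(1 − Φ(2.34/√13.7)) ≈ 0.5273

By the reflection principle for Brownian motion, P(M_t ≥ a) = 2 · P(B_t ≥ a) for a ≥ 0. Since B_t ~ N(0, t), P(B_t ≥ 2.34) = 1 − Φ(2.34/√t) = 1 − Φ(2.34/√13.7) = 1 − Φ(0.6322). So
  P(M_{13.7} ≥ 2.34) = 2(1 − Φ(0.6322)) ≈ 0.5273.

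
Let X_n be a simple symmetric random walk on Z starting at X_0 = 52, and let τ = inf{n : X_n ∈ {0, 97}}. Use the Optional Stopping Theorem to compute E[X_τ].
E[X_τ] = 52

X_n is a martingale and τ is a bounded-mean stopping time (indeed τ is finite a.s. with bounded expectation since the walk is in a bounded region). By the OST, E[X_τ] = E[X_0] = 52. Equivalently: E[X_τ] = 97 · P(hit 97 first) + 0 · P(hit 0 first) = 97 · (52/97) = 52.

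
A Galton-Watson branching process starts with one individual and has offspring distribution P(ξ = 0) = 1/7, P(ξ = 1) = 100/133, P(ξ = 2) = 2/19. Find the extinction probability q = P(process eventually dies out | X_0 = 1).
q = 1

Mean offspring μ = 0·1/7 + 1·100/133 + 2·2/19 = 128/133 ≤ 1. For μ ≤ 1 with offspring not concentrated at 1, the Galton-Watson process goes extinct almost surely, so q = 1.
(Algebraic check: The pgf is f(s) = 1/7 + 100/133·s + 2/19·s². The extinction probability q is the smallest fixed point of f in [0, 1]. Setting s = f(s):
  2/19·s² + (100/133 − 1)·s + 1/7 = 0
  2/19·s² − (1/7 + 2/19)·s + 1/7 = 0
which factors as (s − 1)·(2/19·s − 1/7) = 0, giving roots s = 1 and s = (1/7)/(2/19) = 19/14. Since 19/14 ≥ 1, the smallest root in [0, 1] is s = 1.)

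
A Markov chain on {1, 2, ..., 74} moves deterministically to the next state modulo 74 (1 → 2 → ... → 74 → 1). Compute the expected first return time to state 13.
E[T_13 | X_0 = 13] = 74

The chain cycles deterministically, so starting at state 13 it returns in exactly 74 steps. Equivalently, the stationary distribution is uniform π_j = 1/74 for every state j, so by Kac's formula E[T_13] = 1/π_13 = 74.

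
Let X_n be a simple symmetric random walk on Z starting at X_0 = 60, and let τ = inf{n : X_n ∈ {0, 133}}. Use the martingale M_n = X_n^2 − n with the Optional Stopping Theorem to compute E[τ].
E[τ] = 4380

M_n = X_n^2 − n is a martingale (since E[X_{n+1}^2 | F_n] = X_n^2 + 1). By OST (τ has finite mean in a bounded region), E[M_τ] = E[M_0] = X_0^2 − 0 = 60^2 = 3600. Also E[M_τ] = E[X_τ^2] − E[τ]. The walk exits at 0 or 133, with P(hit 133 first) = 60/133, so E[X_τ^2] = 133^2 · 60/133 + 0 = 7980. Thus E[τ] = E[X_τ^2] − E[M_τ] = 7980 − 3600 = 4380 = 60(133 − 60) = 4380.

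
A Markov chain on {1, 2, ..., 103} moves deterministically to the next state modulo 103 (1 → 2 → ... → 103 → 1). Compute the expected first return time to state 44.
E[T_44 | X_0 = 44] = 103

The chain cycles deterministically, so starting at state 44 it returns in exactly 103 steps. Equivalently, the stationary distribution is uniform π_j = 1/103 for every state j, so by Kac's formula E[T_44] = 1/π_44 = 103.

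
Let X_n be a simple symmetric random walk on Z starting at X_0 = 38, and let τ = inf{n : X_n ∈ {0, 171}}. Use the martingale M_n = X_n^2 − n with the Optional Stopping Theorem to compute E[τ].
E[τ] = 5054

M_n = X_n^2 − n is a martingale (since E[X_{n+1}^2 | F_n] = X_n^2 + 1). By OST (τ has finite mean in a bounded region), E[M_τ] = E[M_0] = X_0^2 − 0 = 38^2 = 1444. Also E[M_τ] = E[X_τ^2] − E[τ]. The walk exits at 0 or 171, with P(hit 171 first) = 38/171, so E[X_τ^2] = 171^2 · 38/171 + 0 = 6498. Thus E[τ] = E[X_τ^2] − E[M_τ] = 6498 − 1444 = 5054 = 38(171 − 38) = 5054.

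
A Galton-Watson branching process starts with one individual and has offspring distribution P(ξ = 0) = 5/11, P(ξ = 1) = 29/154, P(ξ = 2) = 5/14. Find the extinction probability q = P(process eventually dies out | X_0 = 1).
q = 1

Mean offspring μ = 0·5/11 + 1·29/154 + 2·5/14 = 139/154 ≤ 1. For μ ≤ 1 with offspring not concentrated at 1, the Galton-Watson process goes extinct almost surely, so q = 1.
(Algebraic check: The pgf is f(s) = 5/11 + 29/154·s + 5/14·s². The extinction probability q is the smallest fixed point of f in [0, 1]. Setting s = f(s):
  5/14·s² + (29/154 − 1)·s + 5/11 = 0
  5/14·s² − (5/11 + 5/14)·s + 5/11 = 0
which factors as (s − 1)·(5/14·s − 5/11) = 0, giving roots s = 1 and s = (5/11)/(5/14) = 14/11. Since 14/11 ≥ 1, the smallest root in [0, 1] is s = 1.)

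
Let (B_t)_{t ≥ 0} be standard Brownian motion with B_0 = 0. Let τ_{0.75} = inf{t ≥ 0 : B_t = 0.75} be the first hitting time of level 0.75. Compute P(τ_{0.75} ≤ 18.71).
P(τ_{0.75} ≤ 18.71) = 2(1 − Φ(0.75/√18.71)) = 2(1 − Φ(0.1734)) ≈ 0.8623

By the reflection principle for standard BM, P(τ_b ≤ t) = 2 · P(B_t ≥ b). Since B_t ~ N(0, t), P(B_t ≥ 0.75) = 1 − Φ(0.75/√t) = 1 − Φ(0.75/√18.71) = 1 − Φ(0.1734) ≈ 0.43117. Doubling: P(τ_{0.75} ≤ 18.71) ≈ 2 · 0.43117 = 0.86234 ≈ 0.8623.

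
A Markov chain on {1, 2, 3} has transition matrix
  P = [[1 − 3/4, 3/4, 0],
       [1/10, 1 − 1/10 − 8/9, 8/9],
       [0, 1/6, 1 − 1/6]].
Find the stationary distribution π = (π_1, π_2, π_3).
π = (2/97, 15/97, 80/97)

This is a birth-death chain on three states, which satisfies detailed balance: π_1 · P_{12} = π_2 · P_{21} and π_2 · P_{23} = π_3 · P_{32}.
From π_1 · 3/4 = π_2 · 1/10: π_2/π_1 = (3/4)/(1/10) = 15/2.
From π_2 · 8/9 = π_3 · 1/6: π_3/π_2 = (8/9)/(1/6) = 16/3.
Take π_1 proportional to 1; then unnormalized π = (1, 15/2, 40). Normalize by dividing by the sum 97/2:
  π = (2/97, 15/97, 80/97).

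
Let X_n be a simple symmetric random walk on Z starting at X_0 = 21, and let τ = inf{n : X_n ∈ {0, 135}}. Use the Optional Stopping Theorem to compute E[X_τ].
E[X_τ] = 21

X_n is a martingale and τ is a bounded-mean stopping time (indeed τ is finite a.s. with bounded expectation since the walk is in a bounded region). By the OST, E[X_τ] = E[X_0] = 21. Equivalently: E[X_τ] = 135 · P(hit 135 first) + 0 · P(hit 0 first) = 135 · (21/135) = 21.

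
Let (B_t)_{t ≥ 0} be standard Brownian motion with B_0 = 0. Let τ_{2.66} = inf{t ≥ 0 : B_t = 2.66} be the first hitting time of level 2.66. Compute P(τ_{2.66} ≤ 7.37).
P(τ_{2.66} ≤ 7.37) = 2(1 − Φ(2.66/√7.37)) = 2(1 − Φ(0.9798)) ≈ 0.3272

By the reflection principle for standard BM, P(τ_b ≤ t) = 2 · P(B_t ≥ b). Since B_t ~ N(0, t), P(B_t ≥ 2.66) = 1 − Φ(2.66/√t) = 1 − Φ(2.66/√7.37) = 1 − Φ(0.9798) ≈ 0.16359. Doubling: P(τ_{2.66} ≤ 7.37) ≈ 2 · 0.16359 = 0.32718 ≈ 0.3272.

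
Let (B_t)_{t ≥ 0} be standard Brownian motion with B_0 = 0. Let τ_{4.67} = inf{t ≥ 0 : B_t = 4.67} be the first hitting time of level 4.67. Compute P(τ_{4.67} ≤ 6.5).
P(τ_{4.67} ≤ 6.5) = 2(1 − Φ(4.67/√6.5)) = 2(1 − Φ(1.8317)) ≈ 0.0670

By the reflection principle for standard BM, P(τ_b ≤ t) = 2 · P(B_t ≥ b). Since B_t ~ N(0, t), P(B_t ≥ 4.67) = 1 − Φ(4.67/√t) = 1 − Φ(4.67/√6.5) = 1 − Φ(1.8317) ≈ 0.03350. Doubling: P(τ_{4.67} ≤ 6.5) ≈ 2 · 0.03350 = 0.06700 ≈ 0.0670.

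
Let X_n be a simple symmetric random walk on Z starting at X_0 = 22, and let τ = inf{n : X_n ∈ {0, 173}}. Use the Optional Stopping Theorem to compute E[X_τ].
E[X_τ] = 22

X_n is a martingale and τ is a bounded-mean stopping time (indeed τ is finite a.s. with bounded expectation since the walk is in a bounded region). By the OST, E[X_τ] = E[X_0] = 22. Equivalently: E[X_τ] = 173 · P(hit 173 first) + 0 · P(hit 0 first) = 173 · (22/173) = 22.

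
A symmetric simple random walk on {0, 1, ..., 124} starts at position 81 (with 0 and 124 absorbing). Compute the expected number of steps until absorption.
E[τ | X_0 = 81] = 3483

Let v_k = E[τ | X_0 = k]. Boundary: v_0 = v_124 = 0. Recurrence: v_k = 1 + (v_{k-1} + v_{k+1})/2 for 1 ≤ k ≤ 123. The particular solution to v_k − (v_{k-1} + v_{k+1})/2 = 1 is v_k = −k^2. Adding homogeneous solution A + B k and matching boundaries gives v_k = k (124 − k). Substituting k = 81: v_81 = 81 · 43 = 3483.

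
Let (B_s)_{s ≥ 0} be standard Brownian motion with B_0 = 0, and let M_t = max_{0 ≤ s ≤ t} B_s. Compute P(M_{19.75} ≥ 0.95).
P(M_{19.75} ≥ 0.95) = 2·P(B_{19.75} ≥ 0.95) = 2(1 − Φ(0.95/√19.75)) ≈ 0.8307

By the reflection principle for Brownian motion, P(M_t ≥ a) = 2 · P(B_t ≥ a) for a ≥ 0. Since B_t ~ N(0, t), P(B_t ≥ 0.95) = 1 − Φ(0.95/√t) = 1 − Φ(0.95/√19.75) = 1 − Φ(0.2138). So
  P(M_{19.75} ≥ 0.95) = 2(1 − Φ(0.2138)) ≈ 0.8307.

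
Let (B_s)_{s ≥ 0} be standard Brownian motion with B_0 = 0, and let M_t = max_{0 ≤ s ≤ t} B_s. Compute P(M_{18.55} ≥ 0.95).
P(M_{18.55} ≥ 0.95) = 2·P(B_{18.55} ≥ 0.95) = 2(1 − Φ(0.95/√18.55)) ≈ 0.8254

By the reflection principle for Brownian motion, P(M_t ≥ a) = 2 · P(B_t ≥ a) for a ≥ 0. Since B_t ~ N(0, t), P(B_t ≥ 0.95) = 1 − Φ(0.95/√t) = 1 − Φ(0.95/√18.55) = 1 − Φ(0.2206). So
  P(M_{18.55} ≥ 0.95) = 2(1 − Φ(0.2206)) ≈ 0.8254.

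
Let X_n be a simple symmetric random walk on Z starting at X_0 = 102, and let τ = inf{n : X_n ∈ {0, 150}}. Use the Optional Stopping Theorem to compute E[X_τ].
E[X_τ] = 102

X_n is a martingale and τ is a bounded-mean stopping time (indeed τ is finite a.s. with bounded expectation since the walk is in a bounded region). By the OST, E[X_τ] = E[X_0] = 102. Equivalently: E[X_τ] = 150 · P(hit 150 first) + 0 · P(hit 0 first) = 150 · (102/150) = 102.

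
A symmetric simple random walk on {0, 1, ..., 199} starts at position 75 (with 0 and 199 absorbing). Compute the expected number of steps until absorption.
E[τ | X_0 = 75] = 9300

Let v_k = E[τ | X_0 = k]. Boundary: v_0 = v_199 = 0. Recurrence: v_k = 1 + (v_{k-1} + v_{k+1})/2 for 1 ≤ k ≤ 198. The particular solution to v_k − (v_{k-1} + v_{k+1})/2 = 1 is v_k = −k^2. Adding homogeneous solution A + B k and matching boundaries gives v_k = k (199 − k). Substituting k = 75: v_75 = 75 · 124 = 9300.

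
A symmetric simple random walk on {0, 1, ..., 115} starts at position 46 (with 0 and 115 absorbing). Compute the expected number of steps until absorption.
E[τ | X_0 = 46] = 3174

Let v_k = E[τ | X_0 = k]. Boundary: v_0 = v_115 = 0. Recurrence: v_k = 1 + (v_{k-1} + v_{k+1})/2 for 1 ≤ k ≤ 114. The particular solution to v_k − (v_{k-1} + v_{k+1})/2 = 1 is v_k = −k^2. Adding homogeneous solution A + B k and matching boundaries gives v_k = k (115 − k). Substituting k = 46: v_46 = 46 · 69 = 3174.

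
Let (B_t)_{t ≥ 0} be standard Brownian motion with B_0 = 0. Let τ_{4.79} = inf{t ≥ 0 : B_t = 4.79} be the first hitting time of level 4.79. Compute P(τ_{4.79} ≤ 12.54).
P(τ_{4.79} ≤ 12.54) = 2(1 − Φ(4.79/√12.54)) = 2(1 − Φ(1.3527)) ≈ 0.1762

By the reflection principle for standard BM, P(τ_b ≤ t) = 2 · P(B_t ≥ b). Since B_t ~ N(0, t), P(B_t ≥ 4.79) = 1 − Φ(4.79/√t) = 1 − Φ(4.79/√12.54) = 1 − Φ(1.3527) ≈ 0.08808. Doubling: P(τ_{4.79} ≤ 12.54) ≈ 2 · 0.08808 = 0.17616 ≈ 0.1762.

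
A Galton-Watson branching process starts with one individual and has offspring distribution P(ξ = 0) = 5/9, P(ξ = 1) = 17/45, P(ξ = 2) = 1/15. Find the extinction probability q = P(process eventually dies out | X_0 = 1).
q = 1

Mean offspring μ = 0·5/9 + 1·17/45 + 2·1/15 = 23/45 ≤ 1. For μ ≤ 1 with offspring not concentrated at 1, the Galton-Watson process goes extinct almost surely, so q = 1.
(Algebraic check: The pgf is f(s) = 5/9 + 17/45·s + 1/15·s². The extinction probability q is the smallest fixed point of f in [0, 1]. Setting s = f(s):
  1/15·s² + (17/45 − 1)·s + 5/9 = 0
  1/15·s² − (5/9 + 1/15)·s + 5/9 = 0
which factors as (s − 1)·(1/15·s − 5/9) = 0, giving roots s = 1 and s = (5/9)/(1/15) = 25/3. Since 25/3 ≥ 1, the smallest root in [0, 1] is s = 1.)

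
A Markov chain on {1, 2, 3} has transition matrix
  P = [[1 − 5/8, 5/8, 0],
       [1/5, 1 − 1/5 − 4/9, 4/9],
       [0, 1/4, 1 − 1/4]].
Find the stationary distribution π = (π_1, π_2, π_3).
π = (72/697, 225/697, 400/697)

This is a birth-death chain on three states, which satisfies detailed balance: π_1 · P_{12} = π_2 · P_{21} and π_2 · P_{23} = π_3 · P_{32}.
From π_1 · 5/8 = π_2 · 1/5: π_2/π_1 = (5/8)/(1/5) = 25/8.
From π_2 · 4/9 = π_3 · 1/4: π_3/π_2 = (4/9)/(1/4) = 16/9.
Take π_1 proportional to 1; then unnormalized π = (1, 25/8, 50/9). Normalize by dividing by the sum 697/72:
  π = (72/697, 225/697, 400/697).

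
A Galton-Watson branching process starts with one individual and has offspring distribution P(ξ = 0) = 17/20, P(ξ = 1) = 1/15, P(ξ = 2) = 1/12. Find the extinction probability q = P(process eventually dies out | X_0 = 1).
q = 1

Mean offspring μ = 0·17/20 + 1·1/15 + 2·1/12 = 7/30 ≤ 1. For μ ≤ 1 with offspring not concentrated at 1, the Galton-Watson process goes extinct almost surely, so q = 1.
(Algebraic check: The pgf is f(s) = 17/20 + 1/15·s + 1/12·s². The extinction probability q is the smallest fixed point of f in [0, 1]. Setting s = f(s):
  1/12·s² + (1/15 − 1)·s + 17/20 = 0
  1/12·s² − (17/20 + 1/12)·s + 17/20 = 0
which factors as (s − 1)·(1/12·s − 17/20) = 0, giving roots s = 1 and s = (17/20)/(1/12) = 51/5. Since 51/5 ≥ 1, the smallest root in [0, 1] is s = 1.)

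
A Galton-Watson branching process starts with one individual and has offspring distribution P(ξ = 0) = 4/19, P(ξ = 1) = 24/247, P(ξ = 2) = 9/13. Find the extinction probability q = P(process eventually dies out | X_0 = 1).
q = 52/171

The pgf is f(s) = 4/19 + 24/247·s + 9/13·s². The extinction probability q is the smallest fixed point of f in [0, 1]. Setting s = f(s):
  9/13·s² + (24/247 − 1)·s + 4/19 = 0
  9/13·s² − (4/19 + 9/13)·s + 4/19 = 0
which factors as (s − 1)·(9/13·s − 4/19) = 0, giving roots s = 1 and s = (4/19)/(9/13) = 52/171.
Mean offspring μ = 24/247 + 2·9/13 = 366/247 > 1 (supercritical), so q < 1. The extinction probability is the smaller root: q = (4/19)/(9/13) = 52/171.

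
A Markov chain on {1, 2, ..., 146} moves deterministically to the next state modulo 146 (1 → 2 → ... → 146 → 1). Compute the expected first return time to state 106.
E[T_106 | X_0 = 106] = 146

The chain cycles deterministically, so starting at state 106 it returns in exactly 146 steps. Equivalently, the stationary distribution is uniform π_j = 1/146 for every state j, so by Kac's formula E[T_106] = 1/π_106 = 146.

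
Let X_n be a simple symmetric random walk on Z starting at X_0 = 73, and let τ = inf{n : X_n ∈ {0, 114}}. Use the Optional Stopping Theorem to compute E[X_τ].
E[X_τ] = 73

X_n is a martingale and τ is a bounded-mean stopping time (indeed τ is finite a.s. with bounded expectation since the walk is in a bounded region). By the OST, E[X_τ] = E[X_0] = 73. Equivalently: E[X_τ] = 114 · P(hit 114 first) + 0 · P(hit 0 first) = 114 · (73/114) = 73.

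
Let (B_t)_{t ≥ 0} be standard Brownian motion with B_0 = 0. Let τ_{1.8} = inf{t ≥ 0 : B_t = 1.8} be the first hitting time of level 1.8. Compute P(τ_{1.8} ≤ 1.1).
P(τ_{1.8} ≤ 1.1) = 2(1 − Φ(1.8/√1.1)) = 2(1 − Φ(1.7162)) ≈ 0.0861

By the reflection principle for standard BM, P(τ_b ≤ t) = 2 · P(B_t ≥ b). Since B_t ~ N(0, t), P(B_t ≥ 1.8) = 1 − Φ(1.8/√t) = 1 − Φ(1.8/√1.1) = 1 − Φ(1.7162) ≈ 0.04306. Doubling: P(τ_{1.8} ≤ 1.1) ≈ 2 · 0.04306 = 0.08612 ≈ 0.0861.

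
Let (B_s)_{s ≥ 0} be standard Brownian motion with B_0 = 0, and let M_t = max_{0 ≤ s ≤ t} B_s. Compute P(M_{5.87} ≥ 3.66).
P(M_{5.87} ≥ 3.66) = 2·P(B_{5.87} ≥ 3.66) = 2(1 − Φ(3.66/√5.87)) ≈ 0.1309

By the reflection principle for Brownian motion, P(M_t ≥ a) = 2 · P(B_t ≥ a) for a ≥ 0. Since B_t ~ N(0, t), P(B_t ≥ 3.66) = 1 − Φ(3.66/√t) = 1 − Φ(3.66/√5.87) = 1 − Φ(1.5106). So
  P(M_{5.87} ≥ 3.66) = 2(1 − Φ(1.5106)) ≈ 0.1309.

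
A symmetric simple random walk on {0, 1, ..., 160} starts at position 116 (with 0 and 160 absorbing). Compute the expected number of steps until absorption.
E[τ | X_0 = 116] = 5104

Let v_k = E[τ | X_0 = k]. Boundary: v_0 = v_160 = 0. Recurrence: v_k = 1 + (v_{k-1} + v_{k+1})/2 for 1 ≤ k ≤ 159. The particular solution to v_k − (v_{k-1} + v_{k+1})/2 = 1 is v_k = −k^2. Adding homogeneous solution A + B k and matching boundaries gives v_k = k (160 − k). Substituting k = 116: v_116 = 116 · 44 = 5104.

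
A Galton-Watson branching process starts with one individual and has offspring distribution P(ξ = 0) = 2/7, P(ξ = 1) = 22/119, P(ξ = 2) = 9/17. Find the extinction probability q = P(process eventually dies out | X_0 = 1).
q = 34/63

The pgf is f(s) = 2/7 + 22/119·s + 9/17·s². The extinction probability q is the smallest fixed point of f in [0, 1]. Setting s = f(s):
  9/17·s² + (22/119 − 1)·s + 2/7 = 0
  9/17·s² − (2/7 + 9/17)·s + 2/7 = 0
which factors as (s − 1)·(9/17·s − 2/7) = 0, giving roots s = 1 and s = (2/7)/(9/17) = 34/63.
Mean offspring μ = 22/119 + 2·9/17 = 148/119 > 1 (supercritical), so q < 1. The extinction probability is the smaller root: q = (2/7)/(9/17) = 34/63.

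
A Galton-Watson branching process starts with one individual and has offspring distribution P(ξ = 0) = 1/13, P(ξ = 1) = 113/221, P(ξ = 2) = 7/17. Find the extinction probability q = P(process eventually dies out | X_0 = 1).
q = 17/91

The pgf is f(s) = 1/13 + 113/221·s + 7/17·s². The extinction probability q is the smallest fixed point of f in [0, 1]. Setting s = f(s):
  7/17·s² + (113/221 − 1)·s + 1/13 = 0
  7/17·s² − (1/13 + 7/17)·s + 1/13 = 0
which factors as (s − 1)·(7/17·s − 1/13) = 0, giving roots s = 1 and s = (1/13)/(7/17) = 17/91.
Mean offspring μ = 113/221 + 2·7/17 = 295/221 > 1 (supercritical), so q < 1. The extinction probability is the smaller root: q = (1/13)/(7/17) = 17/91.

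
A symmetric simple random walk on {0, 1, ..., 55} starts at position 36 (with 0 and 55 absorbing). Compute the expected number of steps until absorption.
E[τ | X_0 = 36] = 684

Let v_k = E[τ | X_0 = k]. Boundary: v_0 = v_55 = 0. Recurrence: v_k = 1 + (v_{k-1} + v_{k+1})/2 for 1 ≤ k ≤ 54. The particular solution to v_k − (v_{k-1} + v_{k+1})/2 = 1 is v_k = −k^2. Adding homogeneous solution A + B k and matching boundaries gives v_k = k (55 − k). Substituting k = 36: v_36 = 36 · 19 = 684.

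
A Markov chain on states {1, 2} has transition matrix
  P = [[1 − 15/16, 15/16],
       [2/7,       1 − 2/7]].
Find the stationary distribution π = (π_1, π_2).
π_1 = 32/137, π_2 = 105/137

Solve πP = π with π_1 + π_2 = 1. From πP = π: π_1 · (1 − 15/16) + π_2 · 2/7 = π_1 ⇒ π_2 · 2/7 = π_1 · 15/16 ⇒ π_2/π_1 = (15/16)/(2/7) = 105/32. Together with π_1 + π_2 = 1:
  π_1 = (2/7)/(15/16 + 2/7) = (2/7)/(137/112) = 32/137,
  π_2 = (15/16)/(15/16 + 2/7) = (15/16)/(137/112) = 105/137.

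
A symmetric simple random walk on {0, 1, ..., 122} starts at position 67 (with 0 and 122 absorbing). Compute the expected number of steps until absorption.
E[τ | X_0 = 67] = 3685

Let v_k = E[τ | X_0 = k]. Boundary: v_0 = v_122 = 0. Recurrence: v_k = 1 + (v_{k-1} + v_{k+1})/2 for 1 ≤ k ≤ 121. The particular solution to v_k − (v_{k-1} + v_{k+1})/2 = 1 is v_k = −k^2. Adding homogeneous solution A + B k and matching boundaries gives v_k = k (122 − k). Substituting k = 67: v_67 = 67 · 55 = 3685.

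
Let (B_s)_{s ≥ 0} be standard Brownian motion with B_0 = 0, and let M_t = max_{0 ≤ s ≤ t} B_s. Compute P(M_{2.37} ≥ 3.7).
P(M_{2.37} ≥ 3.7) = 2·P(B_{2.37} ≥ 3.7) = 2(1 − Φ(3.7/√2.37)) ≈ 0.0162

By the reflection principle for Brownian motion, P(M_t ≥ a) = 2 · P(B_t ≥ a) for a ≥ 0. Since B_t ~ N(0, t), P(B_t ≥ 3.7) = 1 − Φ(3.7/√t) = 1 − Φ(3.7/√2.37) = 1 − Φ(2.4034). So
  P(M_{2.37} ≥ 3.7) = 2(1 − Φ(2.4034)) ≈ 0.0162.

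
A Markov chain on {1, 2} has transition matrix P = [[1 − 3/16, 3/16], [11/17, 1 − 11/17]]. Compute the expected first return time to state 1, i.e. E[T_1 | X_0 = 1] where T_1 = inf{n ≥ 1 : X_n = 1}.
E[T_1 | X_0 = 1] = 1/π_1 = 227/176

For an irreducible recurrent Markov chain with stationary distribution π, E[T_i | X_0 = i] = 1/π_i (Kac's formula). Here π_1 = (11/17)/(3/16 + 11/17) = (11/17)/(227/272) = 176/227, so E[T_1 | X_0 = 1] = 1/π_1 = (3/16 + 11/17)/(11/17) = (227/272)/(11/17) = 227/176.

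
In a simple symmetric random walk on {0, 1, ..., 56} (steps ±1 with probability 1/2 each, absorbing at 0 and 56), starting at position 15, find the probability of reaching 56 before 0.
P(hit 56 before 0) = 15/56

Let u_k = P(hit 56 before 0 | start at k). Then u_0 = 0, u_56 = 1, and u_k = u_{k-1}/2 + u_{k+1}/2 for 1 ≤ k ≤ 55. This harmonic recurrence is solved by u_k = k/56, giving u_15 = 15/56.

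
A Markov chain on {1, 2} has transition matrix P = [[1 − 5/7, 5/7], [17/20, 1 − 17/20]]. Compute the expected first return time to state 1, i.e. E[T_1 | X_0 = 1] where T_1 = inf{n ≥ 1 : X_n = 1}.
E[T_1 | X_0 = 1] = 1/π_1 = 219/119

For an irreducible recurrent Markov chain with stationary distribution π, E[T_i | X_0 = i] = 1/π_i (Kac's formula). Here π_1 = (17/20)/(5/7 + 17/20) = (17/20)/(219/140) = 119/219, so E[T_1 | X_0 = 1] = 1/π_1 = (5/7 + 17/20)/(17/20) = (219/140)/(17/20) = 219/119.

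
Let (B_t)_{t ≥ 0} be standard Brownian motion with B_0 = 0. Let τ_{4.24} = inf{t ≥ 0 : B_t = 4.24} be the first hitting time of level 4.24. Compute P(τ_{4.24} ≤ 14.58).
P(τ_{4.24} ≤ 14.58) = 2(1 − Φ(4.24/√14.58)) = 2(1 − Φ(1.1104)) ≈ 0.2668

By the reflection principle for standard BM, P(τ_b ≤ t) = 2 · P(B_t ≥ b). Since B_t ~ N(0, t), P(B_t ≥ 4.24) = 1 − Φ(4.24/√t) = 1 − Φ(4.24/√14.58) = 1 − Φ(1.1104) ≈ 0.13341. Doubling: P(τ_{4.24} ≤ 14.58) ≈ 2 · 0.13341 = 0.26682 ≈ 0.2668.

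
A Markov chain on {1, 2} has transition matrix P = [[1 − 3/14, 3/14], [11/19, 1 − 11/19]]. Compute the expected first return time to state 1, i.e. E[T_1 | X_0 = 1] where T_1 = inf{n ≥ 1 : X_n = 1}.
E[T_1 | X_0 = 1] = 1/π_1 = 211/154

For an irreducible recurrent Markov chain with stationary distribution π, E[T_i | X_0 = i] = 1/π_i (Kac's formula). Here π_1 = (11/19)/(3/14 + 11/19) = (11/19)/(211/266) = 154/211, so E[T_1 | X_0 = 1] = 1/π_1 = (3/14 + 11/19)/(11/19) = (211/266)/(11/19) = 211/154.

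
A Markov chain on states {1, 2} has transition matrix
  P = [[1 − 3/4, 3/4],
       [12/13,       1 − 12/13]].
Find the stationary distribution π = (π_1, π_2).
π_1 = 16/29, π_2 = 13/29

Solve πP = π with π_1 + π_2 = 1. From πP = π: π_1 · (1 − 3/4) + π_2 · 12/13 = π_1 ⇒ π_2 · 12/13 = π_1 · 3/4 ⇒ π_2/π_1 = (3/4)/(12/13) = 13/16. Together with π_1 + π_2 = 1:
  π_1 = (12/13)/(3/4 + 12/13) = (12/13)/(87/52) = 16/29,
  π_2 = (3/4)/(3/4 + 12/13) = (3/4)/(87/52) = 13/29.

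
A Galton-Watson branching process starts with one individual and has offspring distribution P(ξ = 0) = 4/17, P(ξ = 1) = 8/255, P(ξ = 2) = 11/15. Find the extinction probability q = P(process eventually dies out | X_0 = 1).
q = 60/187

The pgf is f(s) = 4/17 + 8/255·s + 11/15·s². The extinction probability q is the smallest fixed point of f in [0, 1]. Setting s = f(s):
  11/15·s² + (8/255 − 1)·s + 4/17 = 0
  11/15·s² − (4/17 + 11/15)·s + 4/17 = 0
which factors as (s − 1)·(11/15·s − 4/17) = 0, giving roots s = 1 and s = (4/17)/(11/15) = 60/187.
Mean offspring μ = 8/255 + 2·11/15 = 382/255 > 1 (supercritical), so q < 1. The extinction probability is the smaller root: q = (4/17)/(11/15) = 60/187.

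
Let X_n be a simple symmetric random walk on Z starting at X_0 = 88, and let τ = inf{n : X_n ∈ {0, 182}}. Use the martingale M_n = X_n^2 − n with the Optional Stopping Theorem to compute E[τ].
E[τ] = 8272

M_n = X_n^2 − n is a martingale (since E[X_{n+1}^2 | F_n] = X_n^2 + 1). By OST (τ has finite mean in a bounded region), E[M_τ] = E[M_0] = X_0^2 − 0 = 88^2 = 7744. Also E[M_τ] = E[X_τ^2] − E[τ]. The walk exits at 0 or 182, with P(hit 182 first) = 88/182, so E[X_τ^2] = 182^2 · 88/182 + 0 = 16016. Thus E[τ] = E[X_τ^2] − E[M_τ] = 16016 − 7744 = 8272 = 88(182 − 88) = 8272.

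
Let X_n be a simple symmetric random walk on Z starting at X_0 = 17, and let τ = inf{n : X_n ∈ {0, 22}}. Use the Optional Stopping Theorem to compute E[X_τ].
E[X_τ] = 17

X_n is a martingale and τ is a bounded-mean stopping time (indeed τ is finite a.s. with bounded expectation since the walk is in a bounded region). By the OST, E[X_τ] = E[X_0] = 17. Equivalently: E[X_τ] = 22 · P(hit 22 first) + 0 · P(hit 0 first) = 22 · (17/22) = 17.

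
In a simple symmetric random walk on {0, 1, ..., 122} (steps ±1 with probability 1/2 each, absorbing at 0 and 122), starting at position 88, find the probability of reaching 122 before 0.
P(hit 122 before 0) = 88/122 = 44/61

Let u_k = P(hit 122 before 0 | start at k). Then u_0 = 0, u_122 = 1, and u_k = u_{k-1}/2 + u_{k+1}/2 for 1 ≤ k ≤ 121. This harmonic recurrence is solved by u_k = k/122, giving u_88 = 88/122 = 44/61.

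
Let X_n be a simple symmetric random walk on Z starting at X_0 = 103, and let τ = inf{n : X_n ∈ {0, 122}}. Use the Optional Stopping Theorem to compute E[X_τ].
E[X_τ] = 103

X_n is a martingale and τ is a bounded-mean stopping time (indeed τ is finite a.s. with bounded expectation since the walk is in a bounded region). By the OST, E[X_τ] = E[X_0] = 103. Equivalently: E[X_τ] = 122 · P(hit 122 first) + 0 · P(hit 0 first) = 122 · (103/122) = 103.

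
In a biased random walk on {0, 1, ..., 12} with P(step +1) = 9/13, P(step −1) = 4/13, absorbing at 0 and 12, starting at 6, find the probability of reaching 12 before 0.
P(hit 12 before 0) = (1 − (4/9)^6) / (1 − (4/9)^12) = 531441/535537

Let u_k denote P(reach 12 before 0 | start at k). Boundary: u_0 = 0, u_12 = 1. Recurrence: u_k = 9/13·u_{k+1} + 4/13·u_{k-1} for 1 ≤ k ≤ 11. Try u_k = A + B·r^k with r = q/p = (4/13)/(9/13) = 4/9. Substitution satisfies the recurrence; boundary conditions give:
  u_k = (1 − r^k) / (1 − r^N) = (1 − (4/9)^6) / (1 − (4/9)^12) = 531441/535537.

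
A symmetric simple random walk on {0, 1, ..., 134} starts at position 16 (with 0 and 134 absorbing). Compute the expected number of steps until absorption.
E[τ | X_0 = 16] = 1888

Let v_k = E[τ | X_0 = k]. Boundary: v_0 = v_134 = 0. Recurrence: v_k = 1 + (v_{k-1} + v_{k+1})/2 for 1 ≤ k ≤ 133. The particular solution to v_k − (v_{k-1} + v_{k+1})/2 = 1 is v_k = −k^2. Adding homogeneous solution A + B k and matching boundaries gives v_k = k (134 − k). Substituting k = 16: v_16 = 16 · 118 = 1888.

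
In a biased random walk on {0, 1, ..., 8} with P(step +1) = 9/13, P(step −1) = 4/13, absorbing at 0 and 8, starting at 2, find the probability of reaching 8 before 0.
P(hit 8 before 0) = (1 − (4/9)^2) / (1 − (4/9)^8) = 531441/661249

Let u_k denote P(reach 8 before 0 | start at k). Boundary: u_0 = 0, u_8 = 1. Recurrence: u_k = 9/13·u_{k+1} + 4/13·u_{k-1} for 1 ≤ k ≤ 7. Try u_k = A + B·r^k with r = q/p = (4/13)/(9/13) = 4/9. Substitution satisfies the recurrence; boundary conditions give:
  u_k = (1 − r^k) / (1 − r^N) = (1 − (4/9)^2) / (1 − (4/9)^8) = 531441/661249.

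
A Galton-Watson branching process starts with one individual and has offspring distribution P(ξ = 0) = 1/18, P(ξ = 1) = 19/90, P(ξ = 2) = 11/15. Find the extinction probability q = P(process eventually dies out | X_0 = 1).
q = 5/66

The pgf is f(s) = 1/18 + 19/90·s + 11/15·s². The extinction probability q is the smallest fixed point of f in [0, 1]. Setting s = f(s):
  11/15·s² + (19/90 − 1)·s + 1/18 = 0
  11/15·s² − (1/18 + 11/15)·s + 1/18 = 0
which factors as (s − 1)·(11/15·s − 1/18) = 0, giving roots s = 1 and s = (1/18)/(11/15) = 5/66.
Mean offspring μ = 19/90 + 2·11/15 = 151/90 > 1 (supercritical), so q < 1. The extinction probability is the smaller root: q = (1/18)/(11/15) = 5/66.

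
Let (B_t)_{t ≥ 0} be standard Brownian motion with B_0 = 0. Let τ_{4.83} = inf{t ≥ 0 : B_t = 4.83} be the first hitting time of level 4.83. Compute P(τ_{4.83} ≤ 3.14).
P(τ_{4.83} ≤ 3.14) = 2(1 − Φ(4.83/√3.14)) = 2(1 − Φ(2.7257)) ≈ 0.0064

By the reflection principle for standard BM, P(τ_b ≤ t) = 2 · P(B_t ≥ b). Since B_t ~ N(0, t), P(B_t ≥ 4.83) = 1 − Φ(4.83/√t) = 1 − Φ(4.83/√3.14) = 1 − Φ(2.7257) ≈ 0.00321. Doubling: P(τ_{4.83} ≤ 3.14) ≈ 2 · 0.00321 = 0.00642 ≈ 0.0064.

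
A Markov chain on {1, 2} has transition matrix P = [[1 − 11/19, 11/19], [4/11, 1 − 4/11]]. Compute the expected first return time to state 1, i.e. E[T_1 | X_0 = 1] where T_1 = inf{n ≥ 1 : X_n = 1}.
E[T_1 | X_0 = 1] = 1/π_1 = 197/76

For an irreducible recurrent Markov chain with stationary distribution π, E[T_i | X_0 = i] = 1/π_i (Kac's formula). Here π_1 = (4/11)/(11/19 + 4/11) = (4/11)/(197/209) = 76/197, so E[T_1 | X_0 = 1] = 1/π_1 = (11/19 + 4/11)/(4/11) = (197/209)/(4/11) = 197/76.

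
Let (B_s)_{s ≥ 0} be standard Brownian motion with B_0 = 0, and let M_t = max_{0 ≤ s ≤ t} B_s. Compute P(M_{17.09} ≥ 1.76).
P(M_{17.09} ≥ 1.76) = 2·P(B_{17.09} ≥ 1.76) = 2(1 − Φ(1.76/√17.09)) ≈ 0.6703

By the reflection principle for Brownian motion, P(M_t ≥ a) = 2 · P(B_t ≥ a) for a ≥ 0. Since B_t ~ N(0, t), P(B_t ≥ 1.76) = 1 − Φ(1.76/√t) = 1 − Φ(1.76/√17.09) = 1 − Φ(0.4257). So
  P(M_{17.09} ≥ 1.76) = 2(1 − Φ(0.4257)) ≈ 0.6703.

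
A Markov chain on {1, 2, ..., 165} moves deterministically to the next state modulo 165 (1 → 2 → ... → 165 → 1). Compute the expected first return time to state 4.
E[T_4 | X_0 = 4] = 165

The chain cycles deterministically, so starting at state 4 it returns in exactly 165 steps. Equivalently, the stationary distribution is uniform π_j = 1/165 for every state j, so by Kac's formula E[T_4] = 1/π_4 = 165.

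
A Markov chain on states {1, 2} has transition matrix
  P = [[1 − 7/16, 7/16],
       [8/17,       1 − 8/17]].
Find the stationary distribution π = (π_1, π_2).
π_1 = 128/247, π_2 = 119/247

Solve πP = π with π_1 + π_2 = 1. From πP = π: π_1 · (1 − 7/16) + π_2 · 8/17 = π_1 ⇒ π_2 · 8/17 = π_1 · 7/16 ⇒ π_2/π_1 = (7/16)/(8/17) = 119/128. Together with π_1 + π_2 = 1:
  π_1 = (8/17)/(7/16 + 8/17) = (8/17)/(247/272) = 128/247,
  π_2 = (7/16)/(7/16 + 8/17) = (7/16)/(247/272) = 119/247.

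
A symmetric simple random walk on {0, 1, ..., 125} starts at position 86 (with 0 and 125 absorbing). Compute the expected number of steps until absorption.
E[τ | X_0 = 86] = 3354

Let v_k = E[τ | X_0 = k]. Boundary: v_0 = v_125 = 0. Recurrence: v_k = 1 + (v_{k-1} + v_{k+1})/2 for 1 ≤ k ≤ 124. The particular solution to v_k − (v_{k-1} + v_{k+1})/2 = 1 is v_k = −k^2. Adding homogeneous solution A + B k and matching boundaries gives v_k = k (125 − k). Substituting k = 86: v_86 = 86 · 39 = 3354.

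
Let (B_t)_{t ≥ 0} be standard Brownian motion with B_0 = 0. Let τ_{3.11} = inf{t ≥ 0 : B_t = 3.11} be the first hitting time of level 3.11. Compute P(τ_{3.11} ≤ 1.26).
P(τ_{3.11} ≤ 1.26) = 2(1 − Φ(3.11/√1.26)) = 2(1 − Φ(2.7706)) ≈ 0.0056

By the reflection principle for standard BM, P(τ_b ≤ t) = 2 · P(B_t ≥ b). Since B_t ~ N(0, t), P(B_t ≥ 3.11) = 1 − Φ(3.11/√t) = 1 − Φ(3.11/√1.26) = 1 − Φ(2.7706) ≈ 0.00280. Doubling: P(τ_{3.11} ≤ 1.26) ≈ 2 · 0.00280 = 0.00560 ≈ 0.0056.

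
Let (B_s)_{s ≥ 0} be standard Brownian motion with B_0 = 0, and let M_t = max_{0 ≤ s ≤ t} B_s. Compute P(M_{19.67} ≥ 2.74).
P(M_{19.67} ≥ 2.74) = 2·P(B_{19.67} ≥ 2.74) = 2(1 − Φ(2.74/√19.67)) ≈ 0.5367

By the reflection principle for Brownian motion, P(M_t ≥ a) = 2 · P(B_t ≥ a) for a ≥ 0. Since B_t ~ N(0, t), P(B_t ≥ 2.74) = 1 − Φ(2.74/√t) = 1 − Φ(2.74/√19.67) = 1 − Φ(0.6178). So
  P(M_{19.67} ≥ 2.74) = 2(1 − Φ(0.6178)) ≈ 0.5367.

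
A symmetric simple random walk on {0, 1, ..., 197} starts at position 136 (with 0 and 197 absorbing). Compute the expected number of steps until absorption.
E[τ | X_0 = 136] = 8296

Let v_k = E[τ | X_0 = k]. Boundary: v_0 = v_197 = 0. Recurrence: v_k = 1 + (v_{k-1} + v_{k+1})/2 for 1 ≤ k ≤ 196. The particular solution to v_k − (v_{k-1} + v_{k+1})/2 = 1 is v_k = −k^2. Adding homogeneous solution A + B k and matching boundaries gives v_k = k (197 − k). Substituting k = 136: v_136 = 136 · 61 = 8296.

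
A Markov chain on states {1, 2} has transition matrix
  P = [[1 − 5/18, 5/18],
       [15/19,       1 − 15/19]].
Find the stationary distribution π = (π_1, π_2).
π_1 = 54/73, π_2 = 19/73

Solve πP = π with π_1 + π_2 = 1. From πP = π: π_1 · (1 − 5/18) + π_2 · 15/19 = π_1 ⇒ π_2 · 15/19 = π_1 · 5/18 ⇒ π_2/π_1 = (5/18)/(15/19) = 19/54. Together with π_1 + π_2 = 1:
  π_1 = (15/19)/(5/18 + 15/19) = (15/19)/(365/342) = 54/73,
  π_2 = (5/18)/(5/18 + 15/19) = (5/18)/(365/342) = 19/73.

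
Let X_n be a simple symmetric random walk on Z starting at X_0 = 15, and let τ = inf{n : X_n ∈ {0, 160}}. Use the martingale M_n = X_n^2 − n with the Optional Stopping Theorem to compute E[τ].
E[τ] = 2175

M_n = X_n^2 − n is a martingale (since E[X_{n+1}^2 | F_n] = X_n^2 + 1). By OST (τ has finite mean in a bounded region), E[M_τ] = E[M_0] = X_0^2 − 0 = 15^2 = 225. Also E[M_τ] = E[X_τ^2] − E[τ]. The walk exits at 0 or 160, with P(hit 160 first) = 15/160, so E[X_τ^2] = 160^2 · 15/160 + 0 = 2400. Thus E[τ] = E[X_τ^2] − E[M_τ] = 2400 − 225 = 2175 = 15(160 − 15) = 2175.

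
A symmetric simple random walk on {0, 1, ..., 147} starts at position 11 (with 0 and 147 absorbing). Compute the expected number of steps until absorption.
E[τ | X_0 = 11] = 1496

Let v_k = E[τ | X_0 = k]. Boundary: v_0 = v_147 = 0. Recurrence: v_k = 1 + (v_{k-1} + v_{k+1})/2 for 1 ≤ k ≤ 146. The particular solution to v_k − (v_{k-1} + v_{k+1})/2 = 1 is v_k = −k^2. Adding homogeneous solution A + B k and matching boundaries gives v_k = k (147 − k). Substituting k = 11: v_11 = 11 · 136 = 1496.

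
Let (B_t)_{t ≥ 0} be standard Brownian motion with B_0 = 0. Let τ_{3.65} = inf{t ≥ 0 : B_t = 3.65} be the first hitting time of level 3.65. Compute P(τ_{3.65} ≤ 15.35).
P(τ_{3.65} ≤ 15.35) = 2(1 − Φ(3.65/√15.35)) = 2(1 − Φ(0.9316)) ≈ 0.3515

By the reflection principle for standard BM, P(τ_b ≤ t) = 2 · P(B_t ≥ b). Since B_t ~ N(0, t), P(B_t ≥ 3.65) = 1 − Φ(3.65/√t) = 1 − Φ(3.65/√15.35) = 1 − Φ(0.9316) ≈ 0.17577. Doubling: P(τ_{3.65} ≤ 15.35) ≈ 2 · 0.17577 = 0.35154 ≈ 0.3515.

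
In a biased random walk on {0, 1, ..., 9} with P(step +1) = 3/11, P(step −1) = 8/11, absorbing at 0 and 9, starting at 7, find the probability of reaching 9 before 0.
P(hit 9 before 0) = (1 − (8/3)^7) / (1 − (8/3)^9) = 3770937/26839609

Let u_k denote P(reach 9 before 0 | start at k). Boundary: u_0 = 0, u_9 = 1. Recurrence: u_k = 3/11·u_{k+1} + 8/11·u_{k-1} for 1 ≤ k ≤ 8. Try u_k = A + B·r^k with r = q/p = (8/11)/(3/11) = 8/3. Substitution satisfies the recurrence; boundary conditions give:
  u_k = (1 − r^k) / (1 − r^N) = (1 − (8/3)^7) / (1 − (8/3)^9) = 3770937/26839609.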